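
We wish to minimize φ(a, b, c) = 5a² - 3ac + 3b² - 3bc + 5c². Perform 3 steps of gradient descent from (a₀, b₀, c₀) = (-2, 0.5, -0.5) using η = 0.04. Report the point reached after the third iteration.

∇φ = (10a - 3c, 6b - 3c, -3a - 3b + 10c)
(a₁, b₁, c₁) = (-2, 0.5, -0.5) − 0.04·(-18.5, 4.5, -0.5) = (-1.26, 0.32, -0.48)
(a₂, b₂, c₂) = (-1.26, 0.32, -0.48) − 0.04·(-11.16, 3.36, -1.98) = (-0.8136, 0.1856, -0.4008)
(a₃, b₃, c₃) = (-0.8136, 0.1856, -0.4008) − 0.04·(-6.9336, 2.316, -2.124) = (-0.536256, 0.09296, -0.31584)

(-0.536256, 0.09296, -0.31584)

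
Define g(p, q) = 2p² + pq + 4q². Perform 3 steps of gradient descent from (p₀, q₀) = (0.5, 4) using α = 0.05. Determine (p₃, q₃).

(-0.03775, 0.8469375)

∇g = (4p + q, p + 8q)
Step 1: at (0.5, 4), ∇g = (6, 32.5) → (0.5, 4) − 0.05·(6, 32.5) = (0.2, 2.375)
Step 2: at (0.2, 2.375), ∇g = (3.175, 19.2) → (0.2, 2.375) − 0.05·(3.175, 19.2) = (0.04125, 1.415)
Step 3: at (0.04125, 1.415), ∇g = (1.58, 11.36125) → (0.04125, 1.415) − 0.05·(1.58, 11.36125) = (-0.03775, 0.8469375)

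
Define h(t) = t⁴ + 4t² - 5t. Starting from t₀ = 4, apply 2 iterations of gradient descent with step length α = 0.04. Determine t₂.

57.97810688

h′(t) = 4t³ + 8t - 5
Step 1: h′(4) = 283; t₁ = 4 − 0.04·283 = -7.32
Step 2: h′(-7.32) = -1632.452672; t₂ = -7.32 − 0.04·(-1632.452672) = 57.97810688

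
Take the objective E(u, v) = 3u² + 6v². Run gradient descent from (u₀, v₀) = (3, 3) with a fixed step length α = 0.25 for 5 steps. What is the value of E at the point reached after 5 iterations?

∇E = (6u, 12v)
(u₁, v₁) = (3, 3) − 0.25·(18, 36) = (-1.5, -6)
(u₂, v₂) = (-1.5, -6) − 0.25·(-9, -72) = (0.75, 12)
(u₃, v₃) = (0.75, 12) − 0.25·(4.5, 144) = (-0.375, -24)
(u₄, v₄) = (-0.375, -24) − 0.25·(-2.25, -288) = (0.1875, 48)
(u₅, v₅) = (0.1875, 48) − 0.25·(1.125, 576) = (-0.09375, -96)
E(-0.09375, -96) = 55296.0263671875

55296.0263671875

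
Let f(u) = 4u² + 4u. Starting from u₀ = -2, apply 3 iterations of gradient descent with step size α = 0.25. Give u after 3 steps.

f′(u) = 8u + 4
Step 1: f′(-2) = -12; u₁ = -2 − 0.25·(-12) = 1
Step 2: f′(1) = 12; u₂ = 1 − 0.25·12 = -2
Step 3: f′(-2) = -12; u₃ = -2 − 0.25·(-12) = 1

1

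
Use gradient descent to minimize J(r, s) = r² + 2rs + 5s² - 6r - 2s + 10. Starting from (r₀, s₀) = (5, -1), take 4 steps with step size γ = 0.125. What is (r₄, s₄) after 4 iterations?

∇J = (2r + 2s - 6, 2r + 10s - 2)
(r₁, s₁) = (5, -1) − 0.125·(2, -2) = (4.75, -0.75)
(r₂, s₂) = (4.75, -0.75) − 0.125·(2, 0) = (4.5, -0.75)
(r₃, s₃) = (4.5, -0.75) − 0.125·(1.5, -0.5) = (4.3125, -0.6875)
(r₄, s₄) = (4.3125, -0.6875) − 0.125·(1.25, -0.25) = (4.15625, -0.65625)

(4.15625, -0.65625)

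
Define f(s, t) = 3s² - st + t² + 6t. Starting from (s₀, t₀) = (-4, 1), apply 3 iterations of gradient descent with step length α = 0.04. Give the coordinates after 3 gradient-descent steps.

(-1.712256, -0.22144)

∇f = (6s - t, -s + 2t + 6)
Step 1: at (-4, 1), ∇f = (-25, 12) → (-4, 1) − 0.04·(-25, 12) = (-3, 0.52)
Step 2: at (-3, 0.52), ∇f = (-18.52, 10.04) → (-3, 0.52) − 0.04·(-18.52, 10.04) = (-2.2592, 0.1184)
Step 3: at (-2.2592, 0.1184), ∇f = (-13.6736, 8.496) → (-2.2592, 0.1184) − 0.04·(-13.6736, 8.496) = (-1.712256, -0.22144)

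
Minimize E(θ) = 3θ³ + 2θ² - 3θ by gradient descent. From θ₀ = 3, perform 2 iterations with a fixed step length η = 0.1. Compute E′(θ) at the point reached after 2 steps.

11324.61

E′(θ) = 9θ² + 4θ - 3
Step 1: E′(3) = 90; θ₁ = 3 − 0.1·90 = -6
Step 2: E′(-6) = 297; θ₂ = -6 − 0.1·297 = -35.7
E′(θ) at (-35.7) = 11324.61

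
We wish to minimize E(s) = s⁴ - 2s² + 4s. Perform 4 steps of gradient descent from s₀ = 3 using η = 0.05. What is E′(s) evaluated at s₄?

0.502679486464

E′(s) = 4s³ - 4s + 4
Step 1: E′(3) = 100; s₁ = 3 − 0.05·100 = -2
Step 2: E′(-2) = -20; s₂ = -2 − 0.05·(-20) = -1
Step 3: E′(-1) = 4; s₃ = -1 − 0.05·4 = -1.2
Step 4: E′(-1.2) = 1.888; s₄ = -1.2 − 0.05·1.888 = -1.2944
E′(s) at (-1.2944) = 0.502679486464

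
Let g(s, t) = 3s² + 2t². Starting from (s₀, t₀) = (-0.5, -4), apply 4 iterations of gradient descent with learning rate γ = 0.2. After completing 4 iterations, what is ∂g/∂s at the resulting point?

∇g = (6s, 4t)
(s₁, t₁) = (-0.5, -4) − 0.2·(-3, -16) = (0.1, -0.8)
(s₂, t₂) = (0.1, -0.8) − 0.2·(0.6, -3.2) = (-0.02, -0.16)
(s₃, t₃) = (-0.02, -0.16) − 0.2·(-0.12, -0.64) = (0.004, -0.032)
(s₄, t₄) = (0.004, -0.032) − 0.2·(0.024, -0.128) = (-0.0008, -0.0064)
∂g/∂s at (-0.0008, -0.0064) = -0.0048

-0.0048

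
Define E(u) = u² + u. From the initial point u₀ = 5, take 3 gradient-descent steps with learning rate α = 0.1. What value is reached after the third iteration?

E′(u) = 2u + 1
Step 1: E′(5) = 11; u₁ = 5 − 0.1·11 = 3.9
Step 2: E′(3.9) = 8.8; u₂ = 3.9 − 0.1·8.8 = 3.02
Step 3: E′(3.02) = 7.04; u₃ = 3.02 − 0.1·7.04 = 2.316

2.316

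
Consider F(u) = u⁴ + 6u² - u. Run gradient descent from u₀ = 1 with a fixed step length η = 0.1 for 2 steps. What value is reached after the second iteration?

F′(u) = 4u³ + 12u - 1
Step 1: F′(1) = 15; u₁ = 1 − 0.1·15 = -0.5
Step 2: F′(-0.5) = -7.5; u₂ = -0.5 − 0.1·(-7.5) = 0.25

0.25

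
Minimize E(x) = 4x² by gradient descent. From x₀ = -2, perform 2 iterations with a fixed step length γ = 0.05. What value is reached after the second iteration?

-0.72

E′(x) = 8x
Step 1: E′(-2) = -16; x₁ = -2 − 0.05·(-16) = -1.2
Step 2: E′(-1.2) = -9.6; x₂ = -1.2 − 0.05·(-9.6) = -0.72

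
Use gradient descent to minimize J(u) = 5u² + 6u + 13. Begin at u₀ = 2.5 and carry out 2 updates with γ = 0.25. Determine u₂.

J′(u) = 10u + 6
u₁ = 2.5 − 0.25·31 = -5.25
u₂ = -5.25 − 0.25·(-46.5) = 6.375

6.375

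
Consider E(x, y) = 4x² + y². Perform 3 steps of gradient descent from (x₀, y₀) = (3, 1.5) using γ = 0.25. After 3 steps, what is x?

∇E = (8x, 2y)
(x₁, y₁) = (3, 1.5) − 0.25·(24, 3) = (-3, 0.75)
(x₂, y₂) = (-3, 0.75) − 0.25·(-24, 1.5) = (3, 0.375)
(x₃, y₃) = (3, 0.375) − 0.25·(24, 0.75) = (-3, 0.1875)
x = -3

-3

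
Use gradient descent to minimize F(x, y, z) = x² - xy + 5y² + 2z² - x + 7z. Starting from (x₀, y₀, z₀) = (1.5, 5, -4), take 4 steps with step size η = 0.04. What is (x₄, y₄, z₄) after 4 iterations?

∇F = (2x - y - 1, -x + 10y, 4z + 7)
Step 1: at (1.5, 5, -4), ∇F = (-3, 48.5, -9) → (1.5, 5, -4) − 0.04·(-3, 48.5, -9) = (1.62, 3.06, -3.64)
Step 2: at (1.62, 3.06, -3.64), ∇F = (-0.82, 28.98, -7.56) → (1.62, 3.06, -3.64) − 0.04·(-0.82, 28.98, -7.56) = (1.6528, 1.9008, -3.3376)
Step 3: at (1.6528, 1.9008, -3.3376), ∇F = (0.4048, 17.3552, -6.3504) → (1.6528, 1.9008, -3.3376) − 0.04·(0.4048, 17.3552, -6.3504) = (1.636608, 1.206592, -3.083584)
Step 4: at (1.636608, 1.206592, -3.083584), ∇F = (1.066624, 10.429312, -5.334336) → (1.636608, 1.206592, -3.083584) − 0.04·(1.066624, 10.429312, -5.334336) = (1.59394304, 0.78941952, -2.87021056)

(1.59394304, 0.78941952, -2.87021056)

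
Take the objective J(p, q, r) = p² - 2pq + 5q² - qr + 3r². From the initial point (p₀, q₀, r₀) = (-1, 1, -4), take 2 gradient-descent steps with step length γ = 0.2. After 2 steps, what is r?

-0.64

∇J = (2p - 2q, -2p + 10q - r, -q + 6r)
Step 1: at (-1, 1, -4), ∇J = (-4, 16, -25) → (-1, 1, -4) − 0.2·(-4, 16, -25) = (-0.2, -2.2, 1)
Step 2: at (-0.2, -2.2, 1), ∇J = (4, -22.6, 8.2) → (-0.2, -2.2, 1) − 0.2·(4, -22.6, 8.2) = (-1, 2.32, -0.64)
r = -0.64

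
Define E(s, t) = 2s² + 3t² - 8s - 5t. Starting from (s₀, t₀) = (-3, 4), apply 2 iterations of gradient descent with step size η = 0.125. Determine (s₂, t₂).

∇E = (4s - 8, 6t - 5)
(s₁, t₁) = (-3, 4) − 0.125·(-20, 19) = (-0.5, 1.625)
(s₂, t₂) = (-0.5, 1.625) − 0.125·(-10, 4.75) = (0.75, 1.03125)

(0.75, 1.03125)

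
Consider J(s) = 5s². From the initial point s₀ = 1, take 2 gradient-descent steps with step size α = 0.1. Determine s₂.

0

J′(s) = 10s
s₁ = 1 − 0.1·10 = 0
s₂ = 0 − 0.1·0 = 0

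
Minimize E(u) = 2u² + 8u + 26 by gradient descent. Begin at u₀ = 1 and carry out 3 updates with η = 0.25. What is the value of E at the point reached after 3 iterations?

E′(u) = 4u + 8
u₁ = 1 − 0.25·12 = -2
u₂ = -2 − 0.25·0 = -2
u₃ = -2 − 0.25·0 = -2
E(-2) = 18

18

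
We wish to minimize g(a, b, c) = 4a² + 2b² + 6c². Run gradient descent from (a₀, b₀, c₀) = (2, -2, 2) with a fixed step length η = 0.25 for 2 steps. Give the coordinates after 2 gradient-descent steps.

(2, 0, 8)

∇g = (8a, 4b, 12c)
Step 1: at (2, -2, 2), ∇g = (16, -8, 24) → (2, -2, 2) − 0.25·(16, -8, 24) = (-2, 0, -4)
Step 2: at (-2, 0, -4), ∇g = (-16, 0, -48) → (-2, 0, -4) − 0.25·(-16, 0, -48) = (2, 0, 8)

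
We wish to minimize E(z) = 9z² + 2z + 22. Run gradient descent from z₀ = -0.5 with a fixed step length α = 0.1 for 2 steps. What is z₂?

-0.36

E′(z) = 18z + 2
Step 1: E′(-0.5) = -7; z₁ = -0.5 − 0.1·(-7) = 0.2
Step 2: E′(0.2) = 5.6; z₂ = 0.2 − 0.1·5.6 = -0.36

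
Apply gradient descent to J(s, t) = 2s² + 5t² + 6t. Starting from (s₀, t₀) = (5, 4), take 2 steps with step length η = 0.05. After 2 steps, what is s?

∇J = (4s, 10t + 6)
Step 1: at (5, 4), ∇J = (20, 46) → (5, 4) − 0.05·(20, 46) = (4, 1.7)
Step 2: at (4, 1.7), ∇J = (16, 23) → (4, 1.7) − 0.05·(16, 23) = (3.2, 0.55)
s = 3.2

3.2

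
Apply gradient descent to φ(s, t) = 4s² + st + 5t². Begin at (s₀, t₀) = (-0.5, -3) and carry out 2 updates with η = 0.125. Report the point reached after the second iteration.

∇φ = (8s + t, s + 10t)
Step 1: at (-0.5, -3), ∇φ = (-7, -30.5) → (-0.5, -3) − 0.125·(-7, -30.5) = (0.375, 0.8125)
Step 2: at (0.375, 0.8125), ∇φ = (3.8125, 8.5) → (0.375, 0.8125) − 0.125·(3.8125, 8.5) = (-0.1015625, -0.25)

(-0.1015625, -0.25)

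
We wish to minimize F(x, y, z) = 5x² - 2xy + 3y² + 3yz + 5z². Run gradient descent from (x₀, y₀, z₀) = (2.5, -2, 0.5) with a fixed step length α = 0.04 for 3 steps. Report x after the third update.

0.335648

∇F = (10x - 2y, -2x + 6y + 3z, 3y + 10z)
Step 1: at (2.5, -2, 0.5), ∇F = (29, -15.5, -1) → (2.5, -2, 0.5) − 0.04·(29, -15.5, -1) = (1.34, -1.38, 0.54)
Step 2: at (1.34, -1.38, 0.54), ∇F = (16.16, -9.34, 1.26) → (1.34, -1.38, 0.54) − 0.04·(16.16, -9.34, 1.26) = (0.6936, -1.0064, 0.4896)
Step 3: at (0.6936, -1.0064, 0.4896), ∇F = (8.9488, -5.9568, 1.8768) → (0.6936, -1.0064, 0.4896) − 0.04·(8.9488, -5.9568, 1.8768) = (0.335648, -0.768128, 0.414528)
x = 0.335648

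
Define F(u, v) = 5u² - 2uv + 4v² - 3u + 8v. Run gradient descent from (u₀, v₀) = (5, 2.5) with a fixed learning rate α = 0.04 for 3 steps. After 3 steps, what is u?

1.56512

∇F = (10u - 2v - 3, -2u + 8v + 8)
Step 1: at (5, 2.5), ∇F = (42, 18) → (5, 2.5) − 0.04·(42, 18) = (3.32, 1.78)
Step 2: at (3.32, 1.78), ∇F = (26.64, 15.6) → (3.32, 1.78) − 0.04·(26.64, 15.6) = (2.2544, 1.156)
Step 3: at (2.2544, 1.156), ∇F = (17.232, 12.7392) → (2.2544, 1.156) − 0.04·(17.232, 12.7392) = (1.56512, 0.646432)
u = 1.56512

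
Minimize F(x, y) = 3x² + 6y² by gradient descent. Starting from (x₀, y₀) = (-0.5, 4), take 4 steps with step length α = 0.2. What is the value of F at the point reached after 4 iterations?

∇F = (6x, 12y)
Step 1: at (-0.5, 4), ∇F = (-3, 48) → (-0.5, 4) − 0.2·(-3, 48) = (0.1, -5.6)
Step 2: at (0.1, -5.6), ∇F = (0.6, -67.2) → (0.1, -5.6) − 0.2·(0.6, -67.2) = (-0.02, 7.84)
Step 3: at (-0.02, 7.84), ∇F = (-0.12, 94.08) → (-0.02, 7.84) − 0.2·(-0.12, 94.08) = (0.004, -10.976)
Step 4: at (0.004, -10.976), ∇F = (0.024, -131.712) → (0.004, -10.976) − 0.2·(0.024, -131.712) = (-0.0008, 15.3664)
F(-0.0008, 15.3664) = 1416.75749568

1416.75749568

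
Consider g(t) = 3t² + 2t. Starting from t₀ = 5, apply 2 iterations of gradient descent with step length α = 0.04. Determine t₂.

g′(t) = 6t + 2
t₁ = 5 − 0.04·32 = 3.72
t₂ = 3.72 − 0.04·24.32 = 2.7472

2.7472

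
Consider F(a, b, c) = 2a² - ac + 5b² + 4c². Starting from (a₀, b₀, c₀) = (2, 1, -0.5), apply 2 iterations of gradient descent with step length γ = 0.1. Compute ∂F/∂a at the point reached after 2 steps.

2.665

∇F = (4a - c, 10b, -a + 8c)
Step 1: at (2, 1, -0.5), ∇F = (8.5, 10, -6) → (2, 1, -0.5) − 0.1·(8.5, 10, -6) = (1.15, 0, 0.1)
Step 2: at (1.15, 0, 0.1), ∇F = (4.5, 0, -0.35) → (1.15, 0, 0.1) − 0.1·(4.5, 0, -0.35) = (0.7, 0, 0.135)
∂F/∂a at (0.7, 0, 0.135) = 2.665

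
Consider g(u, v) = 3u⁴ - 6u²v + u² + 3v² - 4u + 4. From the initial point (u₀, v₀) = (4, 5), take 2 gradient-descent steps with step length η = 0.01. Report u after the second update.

∇g = (12u³ - 12uv + 2u - 4, -6u² + 6v)
Step 1: at (4, 5), ∇g = (532, -66) → (4, 5) − 0.01·(532, -66) = (-1.32, 5.66)
Step 2: at (-1.32, 5.66), ∇g = (55.414784, 23.5056) → (-1.32, 5.66) − 0.01·(55.414784, 23.5056) = (-1.87414784, 5.424944)
u = -1.87414784

-1.87414784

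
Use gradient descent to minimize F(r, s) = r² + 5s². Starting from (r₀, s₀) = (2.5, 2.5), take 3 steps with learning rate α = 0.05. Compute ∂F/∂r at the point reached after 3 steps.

3.645

∇F = (2r, 10s)
Step 1: at (2.5, 2.5), ∇F = (5, 25) → (2.5, 2.5) − 0.05·(5, 25) = (2.25, 1.25)
Step 2: at (2.25, 1.25), ∇F = (4.5, 12.5) → (2.25, 1.25) − 0.05·(4.5, 12.5) = (2.025, 0.625)
Step 3: at (2.025, 0.625), ∇F = (4.05, 6.25) → (2.025, 0.625) − 0.05·(4.05, 6.25) = (1.8225, 0.3125)
∂F/∂r at (1.8225, 0.3125) = 3.645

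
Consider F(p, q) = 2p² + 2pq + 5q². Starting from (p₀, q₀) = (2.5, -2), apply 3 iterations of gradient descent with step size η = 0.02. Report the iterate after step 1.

(2.38, -1.7)

∇F = (4p + 2q, 2p + 10q)
Step 1: at (2.5, -2), ∇F = (6, -15) → (2.5, -2) − 0.02·(6, -15) = (2.38, -1.7)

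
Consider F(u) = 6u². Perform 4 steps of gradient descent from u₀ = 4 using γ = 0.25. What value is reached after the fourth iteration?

F′(u) = 12u
Step 1: F′(4) = 48; u₁ = 4 − 0.25·48 = -8
Step 2: F′(-8) = -96; u₂ = -8 − 0.25·(-96) = 16
Step 3: F′(16) = 192; u₃ = 16 − 0.25·192 = -32
Step 4: F′(-32) = -384; u₄ = -32 − 0.25·(-384) = 64

64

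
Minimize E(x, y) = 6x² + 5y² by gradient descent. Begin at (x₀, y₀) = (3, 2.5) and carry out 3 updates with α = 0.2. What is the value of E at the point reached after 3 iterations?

∇E = (12x, 10y)
Step 1: at (3, 2.5), ∇E = (36, 25) → (3, 2.5) − 0.2·(36, 25) = (-4.2, -2.5)
Step 2: at (-4.2, -2.5), ∇E = (-50.4, -25) → (-4.2, -2.5) − 0.2·(-50.4, -25) = (5.88, 2.5)
Step 3: at (5.88, 2.5), ∇E = (70.56, 25) → (5.88, 2.5) − 0.2·(70.56, 25) = (-8.232, -2.5)
E(-8.232, -2.5) = 437.844944

437.844944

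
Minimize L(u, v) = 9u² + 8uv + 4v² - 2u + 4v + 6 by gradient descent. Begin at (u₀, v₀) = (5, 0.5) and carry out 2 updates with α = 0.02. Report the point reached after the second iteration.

(2.136, -0.972)

∇L = (18u + 8v - 2, 8u + 8v + 4)
(u₁, v₁) = (5, 0.5) − 0.02·(92, 48) = (3.16, -0.46)
(u₂, v₂) = (3.16, -0.46) − 0.02·(51.2, 25.6) = (2.136, -0.972)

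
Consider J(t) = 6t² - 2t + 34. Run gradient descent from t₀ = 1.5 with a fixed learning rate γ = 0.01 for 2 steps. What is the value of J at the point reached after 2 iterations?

40.23008384

J′(t) = 12t - 2
Step 1: J′(1.5) = 16; t₁ = 1.5 − 0.01·16 = 1.34
Step 2: J′(1.34) = 14.08; t₂ = 1.34 − 0.01·14.08 = 1.1992
J(1.1992) = 40.23008384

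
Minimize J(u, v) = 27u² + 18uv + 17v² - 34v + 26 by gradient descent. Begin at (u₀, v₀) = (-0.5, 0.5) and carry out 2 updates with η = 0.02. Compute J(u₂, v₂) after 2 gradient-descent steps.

5.70474368

∇J = (54u + 18v, 18u + 34v - 34)
(u₁, v₁) = (-0.5, 0.5) − 0.02·(-18, -26) = (-0.14, 1.02)
(u₂, v₂) = (-0.14, 1.02) − 0.02·(10.8, -1.84) = (-0.356, 1.0568)
J(-0.356, 1.0568) = 5.70474368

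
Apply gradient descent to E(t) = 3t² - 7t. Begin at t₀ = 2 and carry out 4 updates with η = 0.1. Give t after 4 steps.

E′(t) = 6t - 7
t₁ = 2 − 0.1·5 = 1.5
t₂ = 1.5 − 0.1·2 = 1.3
t₃ = 1.3 − 0.1·0.8 = 1.22
t₄ = 1.22 − 0.1·0.32 = 1.188

1.188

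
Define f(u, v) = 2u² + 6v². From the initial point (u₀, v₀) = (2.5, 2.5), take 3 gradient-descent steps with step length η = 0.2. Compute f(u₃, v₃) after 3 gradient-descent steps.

∇f = (4u, 12v)
(u₁, v₁) = (2.5, 2.5) − 0.2·(10, 30) = (0.5, -3.5)
(u₂, v₂) = (0.5, -3.5) − 0.2·(2, -42) = (0.1, 4.9)
(u₃, v₃) = (0.1, 4.9) − 0.2·(0.4, 58.8) = (0.02, -6.86)
f(0.02, -6.86) = 282.3584

282.3584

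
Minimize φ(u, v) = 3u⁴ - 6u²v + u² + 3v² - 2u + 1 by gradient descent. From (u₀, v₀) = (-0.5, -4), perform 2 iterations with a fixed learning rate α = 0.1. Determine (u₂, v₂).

(-17.58245, 2.7335)

∇φ = (12u³ - 12uv + 2u - 2, -6u² + 6v)
Step 1: at (-0.5, -4), ∇φ = (-28.5, -25.5) → (-0.5, -4) − 0.1·(-28.5, -25.5) = (2.35, -1.45)
Step 2: at (2.35, -1.45), ∇φ = (199.3245, -41.835) → (2.35, -1.45) − 0.1·(199.3245, -41.835) = (-17.58245, 2.7335)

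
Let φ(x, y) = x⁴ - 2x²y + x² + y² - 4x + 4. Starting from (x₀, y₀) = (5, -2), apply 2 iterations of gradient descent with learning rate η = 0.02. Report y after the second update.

∇φ = (4x³ - 4xy + 2x - 4, -2x² + 2y)
Step 1: at (5, -2), ∇φ = (546, -54) → (5, -2) − 0.02·(546, -54) = (-5.92, -0.92)
Step 2: at (-5.92, -0.92), ∇φ = (-867.524352, -71.9328) → (-5.92, -0.92) − 0.02·(-867.524352, -71.9328) = (11.43048704, 0.518656)
y = 0.518656

0.518656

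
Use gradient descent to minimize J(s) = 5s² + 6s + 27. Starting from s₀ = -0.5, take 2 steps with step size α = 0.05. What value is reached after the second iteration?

-0.575

J′(s) = 10s + 6
Step 1: J′(-0.5) = 1; s₁ = -0.5 − 0.05·1 = -0.55
Step 2: J′(-0.55) = 0.5; s₂ = -0.55 − 0.05·0.5 = -0.575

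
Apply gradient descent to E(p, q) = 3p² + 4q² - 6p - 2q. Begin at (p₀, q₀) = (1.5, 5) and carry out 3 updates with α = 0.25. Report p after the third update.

∇E = (6p - 6, 8q - 2)
(p₁, q₁) = (1.5, 5) − 0.25·(3, 38) = (0.75, -4.5)
(p₂, q₂) = (0.75, -4.5) − 0.25·(-1.5, -38) = (1.125, 5)
(p₃, q₃) = (1.125, 5) − 0.25·(0.75, 38) = (0.9375, -4.5)
p = 0.9375

0.9375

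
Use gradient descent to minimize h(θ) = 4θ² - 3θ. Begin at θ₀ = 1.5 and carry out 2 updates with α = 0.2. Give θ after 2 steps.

0.78

h′(θ) = 8θ - 3
θ₁ = 1.5 − 0.2·9 = -0.3
θ₂ = -0.3 − 0.2·(-5.4) = 0.78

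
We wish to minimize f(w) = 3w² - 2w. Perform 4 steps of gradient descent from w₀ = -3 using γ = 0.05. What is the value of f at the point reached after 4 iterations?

1.588267

f′(w) = 6w - 2
w₁ = -3 − 0.05·(-20) = -2
w₂ = -2 − 0.05·(-14) = -1.3
w₃ = -1.3 − 0.05·(-9.8) = -0.81
w₄ = -0.81 − 0.05·(-6.86) = -0.467
f(-0.467) = 1.588267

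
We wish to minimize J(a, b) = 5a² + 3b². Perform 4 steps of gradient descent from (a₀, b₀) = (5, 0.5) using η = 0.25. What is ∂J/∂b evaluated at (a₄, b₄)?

∇J = (10a, 6b)
Step 1: at (5, 0.5), ∇J = (50, 3) → (5, 0.5) − 0.25·(50, 3) = (-7.5, -0.25)
Step 2: at (-7.5, -0.25), ∇J = (-75, -1.5) → (-7.5, -0.25) − 0.25·(-75, -1.5) = (11.25, 0.125)
Step 3: at (11.25, 0.125), ∇J = (112.5, 0.75) → (11.25, 0.125) − 0.25·(112.5, 0.75) = (-16.875, -0.0625)
Step 4: at (-16.875, -0.0625), ∇J = (-168.75, -0.375) → (-16.875, -0.0625) − 0.25·(-168.75, -0.375) = (25.3125, 0.03125)
∂J/∂b at (25.3125, 0.03125) = 0.1875

0.1875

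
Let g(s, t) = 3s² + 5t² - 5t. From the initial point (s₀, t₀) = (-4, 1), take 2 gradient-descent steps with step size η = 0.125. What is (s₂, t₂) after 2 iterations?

(-0.25, 0.53125)

∇g = (6s, 10t - 5)
(s₁, t₁) = (-4, 1) − 0.125·(-24, 5) = (-1, 0.375)
(s₂, t₂) = (-1, 0.375) − 0.125·(-6, -1.25) = (-0.25, 0.53125)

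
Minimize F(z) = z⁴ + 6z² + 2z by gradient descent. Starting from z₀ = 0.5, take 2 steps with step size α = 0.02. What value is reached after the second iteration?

0.20792504

F′(z) = 4z³ + 12z + 2
z₁ = 0.5 − 0.02·8.5 = 0.33
z₂ = 0.33 − 0.02·6.103748 = 0.20792504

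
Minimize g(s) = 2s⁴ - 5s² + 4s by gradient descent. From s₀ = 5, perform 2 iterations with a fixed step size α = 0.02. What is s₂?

g′(s) = 8s³ - 10s + 4
Step 1: g′(5) = 954; s₁ = 5 − 0.02·954 = -14.08
Step 2: g′(-14.08) = -22185.674496; s₂ = -14.08 − 0.02·(-22185.674496) = 429.63348992

429.63348992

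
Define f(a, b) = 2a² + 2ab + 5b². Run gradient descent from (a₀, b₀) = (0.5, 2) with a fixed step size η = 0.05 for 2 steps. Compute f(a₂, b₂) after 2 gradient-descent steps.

1.102725

∇f = (4a + 2b, 2a + 10b)
Step 1: at (0.5, 2), ∇f = (6, 21) → (0.5, 2) − 0.05·(6, 21) = (0.2, 0.95)
Step 2: at (0.2, 0.95), ∇f = (2.7, 9.9) → (0.2, 0.95) − 0.05·(2.7, 9.9) = (0.065, 0.455)
f(0.065, 0.455) = 1.102725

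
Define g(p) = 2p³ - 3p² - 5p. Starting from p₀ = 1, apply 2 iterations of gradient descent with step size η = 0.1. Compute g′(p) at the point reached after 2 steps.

0.115

g′(p) = 6p² - 6p - 5
Step 1: g′(1) = -5; p₁ = 1 − 0.1·(-5) = 1.5
Step 2: g′(1.5) = -0.5; p₂ = 1.5 − 0.1·(-0.5) = 1.55
g′(p) at (1.55) = 0.115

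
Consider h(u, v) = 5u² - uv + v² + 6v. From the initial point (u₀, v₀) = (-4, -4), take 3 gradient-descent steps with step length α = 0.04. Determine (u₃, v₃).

∇h = (10u - v, -u + 2v + 6)
Step 1: at (-4, -4), ∇h = (-36, 2) → (-4, -4) − 0.04·(-36, 2) = (-2.56, -4.08)
Step 2: at (-2.56, -4.08), ∇h = (-21.52, 0.4) → (-2.56, -4.08) − 0.04·(-21.52, 0.4) = (-1.6992, -4.096)
Step 3: at (-1.6992, -4.096), ∇h = (-12.896, -0.4928) → (-1.6992, -4.096) − 0.04·(-12.896, -0.4928) = (-1.18336, -4.076288)

(-1.18336, -4.076288)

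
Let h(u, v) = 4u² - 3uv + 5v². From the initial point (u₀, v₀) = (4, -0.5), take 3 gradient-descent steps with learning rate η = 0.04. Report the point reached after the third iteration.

(1.295936, 0.475968)

∇h = (8u - 3v, -3u + 10v)
Step 1: at (4, -0.5), ∇h = (33.5, -17) → (4, -0.5) − 0.04·(33.5, -17) = (2.66, 0.18)
Step 2: at (2.66, 0.18), ∇h = (20.74, -6.18) → (2.66, 0.18) − 0.04·(20.74, -6.18) = (1.8304, 0.4272)
Step 3: at (1.8304, 0.4272), ∇h = (13.3616, -1.2192) → (1.8304, 0.4272) − 0.04·(13.3616, -1.2192) = (1.295936, 0.475968)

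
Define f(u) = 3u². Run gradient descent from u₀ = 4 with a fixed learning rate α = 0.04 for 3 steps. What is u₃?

f′(u) = 6u
u₁ = 4 − 0.04·24 = 3.04
u₂ = 3.04 − 0.04·18.24 = 2.3104
u₃ = 2.3104 − 0.04·13.8624 = 1.755904

1.755904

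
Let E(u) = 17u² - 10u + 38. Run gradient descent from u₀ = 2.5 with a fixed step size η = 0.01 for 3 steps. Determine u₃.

0.9283

E′(u) = 34u - 10
Step 1: E′(2.5) = 75; u₁ = 2.5 − 0.01·75 = 1.75
Step 2: E′(1.75) = 49.5; u₂ = 1.75 − 0.01·49.5 = 1.255
Step 3: E′(1.255) = 32.67; u₃ = 1.255 − 0.01·32.67 = 0.9283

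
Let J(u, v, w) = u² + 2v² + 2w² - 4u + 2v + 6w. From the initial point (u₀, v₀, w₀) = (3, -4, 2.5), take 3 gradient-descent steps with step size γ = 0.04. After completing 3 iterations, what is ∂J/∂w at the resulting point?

9.483264

∇J = (2u - 4, 4v + 2, 4w + 6)
Step 1: at (3, -4, 2.5), ∇J = (2, -14, 16) → (3, -4, 2.5) − 0.04·(2, -14, 16) = (2.92, -3.44, 1.86)
Step 2: at (2.92, -3.44, 1.86), ∇J = (1.84, -11.76, 13.44) → (2.92, -3.44, 1.86) − 0.04·(1.84, -11.76, 13.44) = (2.8464, -2.9696, 1.3224)
Step 3: at (2.8464, -2.9696, 1.3224), ∇J = (1.6928, -9.8784, 11.2896) → (2.8464, -2.9696, 1.3224) − 0.04·(1.6928, -9.8784, 11.2896) = (2.778688, -2.574464, 0.870816)
∂J/∂w at (2.778688, -2.574464, 0.870816) = 9.483264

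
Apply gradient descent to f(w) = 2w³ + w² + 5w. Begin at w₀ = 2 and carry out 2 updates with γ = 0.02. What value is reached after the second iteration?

0.970928

f′(w) = 6w² + 2w + 5
w₁ = 2 − 0.02·33 = 1.34
w₂ = 1.34 − 0.02·18.4536 = 0.970928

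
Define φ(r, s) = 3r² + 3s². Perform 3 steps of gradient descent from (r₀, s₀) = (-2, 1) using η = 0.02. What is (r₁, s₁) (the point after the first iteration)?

∇φ = (6r, 6s)
Step 1: at (-2, 1), ∇φ = (-12, 6) → (-2, 1) − 0.02·(-12, 6) = (-1.76, 0.88)

(-1.76, 0.88)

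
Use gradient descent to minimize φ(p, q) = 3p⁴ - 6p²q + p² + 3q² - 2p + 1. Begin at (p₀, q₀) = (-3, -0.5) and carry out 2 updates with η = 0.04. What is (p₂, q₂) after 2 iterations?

∇φ = (12p³ - 12pq + 2p - 2, -6p² + 6q)
(p₁, q₁) = (-3, -0.5) − 0.04·(-350, -57) = (11, 1.78)
(p₂, q₂) = (11, 1.78) − 0.04·(15757.04, -715.32) = (-619.2816, 30.3928)

(-619.2816, 30.3928)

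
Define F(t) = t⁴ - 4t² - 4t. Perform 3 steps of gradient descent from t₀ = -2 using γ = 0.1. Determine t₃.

1.0944

F′(t) = 4t³ - 8t - 4
t₁ = -2 − 0.1·(-20) = 0
t₂ = 0 − 0.1·(-4) = 0.4
t₃ = 0.4 − 0.1·(-6.944) = 1.0944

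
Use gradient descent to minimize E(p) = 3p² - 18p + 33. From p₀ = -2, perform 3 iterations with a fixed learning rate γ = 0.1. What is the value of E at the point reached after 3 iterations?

6.3072

E′(p) = 6p - 18
Step 1: E′(-2) = -30; p₁ = -2 − 0.1·(-30) = 1
Step 2: E′(1) = -12; p₂ = 1 − 0.1·(-12) = 2.2
Step 3: E′(2.2) = -4.8; p₃ = 2.2 − 0.1·(-4.8) = 2.68
E(2.68) = 6.3072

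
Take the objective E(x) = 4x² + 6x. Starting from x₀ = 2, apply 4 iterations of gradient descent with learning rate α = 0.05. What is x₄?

-0.3936

E′(x) = 8x + 6
Step 1: E′(2) = 22; x₁ = 2 − 0.05·22 = 0.9
Step 2: E′(0.9) = 13.2; x₂ = 0.9 − 0.05·13.2 = 0.24
Step 3: E′(0.24) = 7.92; x₃ = 0.24 − 0.05·7.92 = -0.156
Step 4: E′(-0.156) = 4.752; x₄ = -0.156 − 0.05·4.752 = -0.3936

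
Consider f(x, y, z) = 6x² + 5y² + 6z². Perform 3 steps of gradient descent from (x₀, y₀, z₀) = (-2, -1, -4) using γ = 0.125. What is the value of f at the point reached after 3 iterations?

1.876220703125

∇f = (12x, 10y, 12z)
Step 1: at (-2, -1, -4), ∇f = (-24, -10, -48) → (-2, -1, -4) − 0.125·(-24, -10, -48) = (1, 0.25, 2)
Step 2: at (1, 0.25, 2), ∇f = (12, 2.5, 24) → (1, 0.25, 2) − 0.125·(12, 2.5, 24) = (-0.5, -0.0625, -1)
Step 3: at (-0.5, -0.0625, -1), ∇f = (-6, -0.625, -12) → (-0.5, -0.0625, -1) − 0.125·(-6, -0.625, -12) = (0.25, 0.015625, 0.5)
f(0.25, 0.015625, 0.5) = 1.876220703125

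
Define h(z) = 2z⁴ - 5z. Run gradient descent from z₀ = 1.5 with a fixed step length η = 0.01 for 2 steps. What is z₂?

h′(z) = 8z³ - 5
z₁ = 1.5 − 0.01·22 = 1.28
z₂ = 1.28 − 0.01·11.777216 = 1.16222784

1.16222784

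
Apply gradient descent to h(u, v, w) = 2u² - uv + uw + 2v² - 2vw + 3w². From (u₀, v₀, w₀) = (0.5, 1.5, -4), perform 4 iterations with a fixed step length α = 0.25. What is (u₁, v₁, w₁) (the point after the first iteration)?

(1.375, -1.875, 2.625)

∇h = (4u - v + w, -u + 4v - 2w, u - 2v + 6w)
Step 1: at (0.5, 1.5, -4), ∇h = (-3.5, 13.5, -26.5) → (0.5, 1.5, -4) − 0.25·(-3.5, 13.5, -26.5) = (1.375, -1.875, 2.625)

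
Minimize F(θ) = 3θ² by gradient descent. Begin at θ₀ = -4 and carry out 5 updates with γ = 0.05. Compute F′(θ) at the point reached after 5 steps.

F′(θ) = 6θ
Step 1: F′(-4) = -24; θ₁ = -4 − 0.05·(-24) = -2.8
Step 2: F′(-2.8) = -16.8; θ₂ = -2.8 − 0.05·(-16.8) = -1.96
Step 3: F′(-1.96) = -11.76; θ₃ = -1.96 − 0.05·(-11.76) = -1.372
Step 4: F′(-1.372) = -8.232; θ₄ = -1.372 − 0.05·(-8.232) = -0.9604
Step 5: F′(-0.9604) = -5.7624; θ₅ = -0.9604 − 0.05·(-5.7624) = -0.67228
F′(θ) at (-0.67228) = -4.03368

-4.03368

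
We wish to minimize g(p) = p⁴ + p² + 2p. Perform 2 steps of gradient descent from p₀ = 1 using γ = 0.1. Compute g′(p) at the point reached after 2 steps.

g′(p) = 4p³ + 2p + 2
Step 1: g′(1) = 8; p₁ = 1 − 0.1·8 = 0.2
Step 2: g′(0.2) = 2.432; p₂ = 0.2 − 0.1·2.432 = -0.0432
g′(p) at (-0.0432) = 1.913277513728

1.913277513728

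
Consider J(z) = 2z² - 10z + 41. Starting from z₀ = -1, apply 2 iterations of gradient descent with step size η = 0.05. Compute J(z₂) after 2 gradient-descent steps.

38.5352

J′(z) = 4z - 10
z₁ = -1 − 0.05·(-14) = -0.3
z₂ = -0.3 − 0.05·(-11.2) = 0.26
J(0.26) = 38.5352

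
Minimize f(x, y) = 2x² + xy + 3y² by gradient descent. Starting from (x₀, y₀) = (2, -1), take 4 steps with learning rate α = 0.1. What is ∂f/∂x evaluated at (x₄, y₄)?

1.2443

∇f = (4x + y, x + 6y)
(x₁, y₁) = (2, -1) − 0.1·(7, -4) = (1.3, -0.6)
(x₂, y₂) = (1.3, -0.6) − 0.1·(4.6, -2.3) = (0.84, -0.37)
(x₃, y₃) = (0.84, -0.37) − 0.1·(2.99, -1.38) = (0.541, -0.232)
(x₄, y₄) = (0.541, -0.232) − 0.1·(1.932, -0.851) = (0.3478, -0.1469)
∂f/∂x at (0.3478, -0.1469) = 1.2443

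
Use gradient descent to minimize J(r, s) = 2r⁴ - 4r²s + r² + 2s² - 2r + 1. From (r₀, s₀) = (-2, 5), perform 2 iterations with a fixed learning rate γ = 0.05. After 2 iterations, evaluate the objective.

45.21

∇J = (8r³ - 8rs + 2r - 2, -4r² + 4s)
(r₁, s₁) = (-2, 5) − 0.05·(10, 4) = (-2.5, 4.8)
(r₂, s₂) = (-2.5, 4.8) − 0.05·(-36, -5.8) = (-0.7, 5.09)
J(-0.7, 5.09) = 45.21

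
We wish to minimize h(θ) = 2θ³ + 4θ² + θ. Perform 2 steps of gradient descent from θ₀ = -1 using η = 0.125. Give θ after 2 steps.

-0.69921875

h′(θ) = 6θ² + 8θ + 1
Step 1: h′(-1) = -1; θ₁ = -1 − 0.125·(-1) = -0.875
Step 2: h′(-0.875) = -1.40625; θ₂ = -0.875 − 0.125·(-1.40625) = -0.69921875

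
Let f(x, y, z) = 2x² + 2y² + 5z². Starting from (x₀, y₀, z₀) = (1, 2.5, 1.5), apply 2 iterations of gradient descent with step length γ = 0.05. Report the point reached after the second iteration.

(0.64, 1.6, 0.375)

∇f = (4x, 4y, 10z)
Step 1: at (1, 2.5, 1.5), ∇f = (4, 10, 15) → (1, 2.5, 1.5) − 0.05·(4, 10, 15) = (0.8, 2, 0.75)
Step 2: at (0.8, 2, 0.75), ∇f = (3.2, 8, 7.5) → (0.8, 2, 0.75) − 0.05·(3.2, 8, 7.5) = (0.64, 1.6, 0.375)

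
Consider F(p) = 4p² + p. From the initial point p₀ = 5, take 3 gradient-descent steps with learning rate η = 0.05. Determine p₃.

0.982

F′(p) = 8p + 1
p₁ = 5 − 0.05·41 = 2.95
p₂ = 2.95 − 0.05·24.6 = 1.72
p₃ = 1.72 − 0.05·14.76 = 0.982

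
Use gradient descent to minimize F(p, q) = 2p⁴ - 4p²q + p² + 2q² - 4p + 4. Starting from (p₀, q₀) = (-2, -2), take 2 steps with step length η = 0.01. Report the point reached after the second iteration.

(-0.69485312, -1.652736)

∇F = (8p³ - 8pq + 2p - 4, -4p² + 4q)
(p₁, q₁) = (-2, -2) − 0.01·(-104, -24) = (-0.96, -1.76)
(p₂, q₂) = (-0.96, -1.76) − 0.01·(-26.514688, -10.7264) = (-0.69485312, -1.652736)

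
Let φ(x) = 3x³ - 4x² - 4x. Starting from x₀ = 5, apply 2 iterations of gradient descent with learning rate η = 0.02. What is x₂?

φ′(x) = 9x² - 8x - 4
x₁ = 5 − 0.02·181 = 1.38
x₂ = 1.38 − 0.02·2.0996 = 1.338008

1.338008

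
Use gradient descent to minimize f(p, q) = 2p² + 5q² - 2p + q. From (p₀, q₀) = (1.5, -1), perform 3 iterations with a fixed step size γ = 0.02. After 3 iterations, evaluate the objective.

1.724393202688

∇f = (4p - 2, 10q + 1)
(p₁, q₁) = (1.5, -1) − 0.02·(4, -9) = (1.42, -0.82)
(p₂, q₂) = (1.42, -0.82) − 0.02·(3.68, -7.2) = (1.3464, -0.676)
(p₃, q₃) = (1.3464, -0.676) − 0.02·(3.3856, -5.76) = (1.278688, -0.5608)
f(1.278688, -0.5608) = 1.724393202688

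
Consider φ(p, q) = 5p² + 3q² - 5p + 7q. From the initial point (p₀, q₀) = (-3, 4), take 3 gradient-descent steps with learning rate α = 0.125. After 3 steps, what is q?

-1.0859375

∇φ = (10p - 5, 6q + 7)
(p₁, q₁) = (-3, 4) − 0.125·(-35, 31) = (1.375, 0.125)
(p₂, q₂) = (1.375, 0.125) − 0.125·(8.75, 7.75) = (0.28125, -0.84375)
(p₃, q₃) = (0.28125, -0.84375) − 0.125·(-2.1875, 1.9375) = (0.5546875, -1.0859375)
q = -1.0859375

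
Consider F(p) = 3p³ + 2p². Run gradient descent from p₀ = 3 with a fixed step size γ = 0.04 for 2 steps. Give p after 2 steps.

F′(p) = 9p² + 4p
p₁ = 3 − 0.04·93 = -0.72
p₂ = -0.72 − 0.04·1.7856 = -0.791424

-0.791424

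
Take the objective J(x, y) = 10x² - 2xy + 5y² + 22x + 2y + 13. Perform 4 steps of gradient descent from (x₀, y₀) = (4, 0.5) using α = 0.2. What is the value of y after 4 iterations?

∇J = (20x - 2y + 22, -2x + 10y + 2)
Step 1: at (4, 0.5), ∇J = (101, -1) → (4, 0.5) − 0.2·(101, -1) = (-16.2, 0.7)
Step 2: at (-16.2, 0.7), ∇J = (-303.4, 41.4) → (-16.2, 0.7) − 0.2·(-303.4, 41.4) = (44.48, -7.58)
Step 3: at (44.48, -7.58), ∇J = (926.76, -162.76) → (44.48, -7.58) − 0.2·(926.76, -162.76) = (-140.872, 24.972)
Step 4: at (-140.872, 24.972), ∇J = (-2845.384, 533.464) → (-140.872, 24.972) − 0.2·(-2845.384, 533.464) = (428.2048, -81.7208)
y = -81.7208

-81.7208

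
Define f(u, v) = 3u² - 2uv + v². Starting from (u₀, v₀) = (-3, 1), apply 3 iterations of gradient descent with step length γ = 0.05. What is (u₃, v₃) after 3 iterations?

(-0.904, 0.172)

∇f = (6u - 2v, -2u + 2v)
(u₁, v₁) = (-3, 1) − 0.05·(-20, 8) = (-2, 0.6)
(u₂, v₂) = (-2, 0.6) − 0.05·(-13.2, 5.2) = (-1.34, 0.34)
(u₃, v₃) = (-1.34, 0.34) − 0.05·(-8.72, 3.36) = (-0.904, 0.172)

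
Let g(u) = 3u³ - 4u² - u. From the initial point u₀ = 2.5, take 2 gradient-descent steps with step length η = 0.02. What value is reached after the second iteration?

g′(u) = 9u² - 8u - 1
Step 1: g′(2.5) = 35.25; u₁ = 2.5 − 0.02·35.25 = 1.795
Step 2: g′(1.795) = 13.638225; u₂ = 1.795 − 0.02·13.638225 = 1.5222355

1.5222355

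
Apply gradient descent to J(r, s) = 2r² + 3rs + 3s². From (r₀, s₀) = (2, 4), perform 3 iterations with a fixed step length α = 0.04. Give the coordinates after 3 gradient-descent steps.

∇J = (4r + 3s, 3r + 6s)
(r₁, s₁) = (2, 4) − 0.04·(20, 30) = (1.2, 2.8)
(r₂, s₂) = (1.2, 2.8) − 0.04·(13.2, 20.4) = (0.672, 1.984)
(r₃, s₃) = (0.672, 1.984) − 0.04·(8.64, 13.92) = (0.3264, 1.4272)

(0.3264, 1.4272)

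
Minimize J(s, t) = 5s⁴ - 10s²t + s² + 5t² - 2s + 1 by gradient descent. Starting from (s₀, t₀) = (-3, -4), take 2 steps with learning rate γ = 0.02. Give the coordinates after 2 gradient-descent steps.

∇J = (20s³ - 20st + 2s - 2, -10s² + 10t)
(s₁, t₁) = (-3, -4) − 0.02·(-788, -130) = (12.76, -1.4)
(s₂, t₂) = (12.76, -1.4) − 0.02·(41931.85152, -1642.176) = (-825.8770304, 31.44352)

(-825.8770304, 31.44352)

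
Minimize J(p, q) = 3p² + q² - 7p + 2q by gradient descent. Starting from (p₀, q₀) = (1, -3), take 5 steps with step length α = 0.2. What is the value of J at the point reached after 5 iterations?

∇J = (6p - 7, 2q + 2)
(p₁, q₁) = (1, -3) − 0.2·(-1, -4) = (1.2, -2.2)
(p₂, q₂) = (1.2, -2.2) − 0.2·(0.2, -2.4) = (1.16, -1.72)
(p₃, q₃) = (1.16, -1.72) − 0.2·(-0.04, -1.44) = (1.168, -1.432)
(p₄, q₄) = (1.168, -1.432) − 0.2·(0.008, -0.864) = (1.1664, -1.2592)
(p₅, q₅) = (1.1664, -1.2592) − 0.2·(-0.0016, -0.5184) = (1.16672, -1.15552)
J(1.16672, -1.15552) = -5.0591468544

-5.0591468544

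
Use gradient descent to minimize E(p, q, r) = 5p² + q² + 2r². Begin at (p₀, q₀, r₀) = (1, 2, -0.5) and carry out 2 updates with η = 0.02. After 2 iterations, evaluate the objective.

5.80358272

∇E = (10p, 2q, 4r)
Step 1: at (1, 2, -0.5), ∇E = (10, 4, -2) → (1, 2, -0.5) − 0.02·(10, 4, -2) = (0.8, 1.92, -0.46)
Step 2: at (0.8, 1.92, -0.46), ∇E = (8, 3.84, -1.84) → (0.8, 1.92, -0.46) − 0.02·(8, 3.84, -1.84) = (0.64, 1.8432, -0.4232)
E(0.64, 1.8432, -0.4232) = 5.80358272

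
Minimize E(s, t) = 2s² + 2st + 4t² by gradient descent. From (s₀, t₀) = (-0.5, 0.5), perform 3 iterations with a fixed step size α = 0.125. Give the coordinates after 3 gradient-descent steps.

(-0.1328125, 0.0546875)

∇E = (4s + 2t, 2s + 8t)
Step 1: at (-0.5, 0.5), ∇E = (-1, 3) → (-0.5, 0.5) − 0.125·(-1, 3) = (-0.375, 0.125)
Step 2: at (-0.375, 0.125), ∇E = (-1.25, 0.25) → (-0.375, 0.125) − 0.125·(-1.25, 0.25) = (-0.21875, 0.09375)
Step 3: at (-0.21875, 0.09375), ∇E = (-0.6875, 0.3125) → (-0.21875, 0.09375) − 0.125·(-0.6875, 0.3125) = (-0.1328125, 0.0546875)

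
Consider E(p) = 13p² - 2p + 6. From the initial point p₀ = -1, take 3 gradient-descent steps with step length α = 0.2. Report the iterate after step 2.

E′(p) = 26p - 2
Step 1: E′(-1) = -28; p₁ = -1 − 0.2·(-28) = 4.6
Step 2: E′(4.6) = 117.6; p₂ = 4.6 − 0.2·117.6 = -18.92

-18.92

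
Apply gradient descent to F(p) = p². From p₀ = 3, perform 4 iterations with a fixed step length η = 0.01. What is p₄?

2.76710448

F′(p) = 2p
Step 1: F′(3) = 6; p₁ = 3 − 0.01·6 = 2.94
Step 2: F′(2.94) = 5.88; p₂ = 2.94 − 0.01·5.88 = 2.8812
Step 3: F′(2.8812) = 5.7624; p₃ = 2.8812 − 0.01·5.7624 = 2.823576
Step 4: F′(2.823576) = 5.647152; p₄ = 2.823576 − 0.01·5.647152 = 2.76710448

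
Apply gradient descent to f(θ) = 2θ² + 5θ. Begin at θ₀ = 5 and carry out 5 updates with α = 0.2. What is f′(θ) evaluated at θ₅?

f′(θ) = 4θ + 5
Step 1: f′(5) = 25; θ₁ = 5 − 0.2·25 = 0
Step 2: f′(0) = 5; θ₂ = 0 − 0.2·5 = -1
Step 3: f′(-1) = 1; θ₃ = -1 − 0.2·1 = -1.2
Step 4: f′(-1.2) = 0.2; θ₄ = -1.2 − 0.2·0.2 = -1.24
Step 5: f′(-1.24) = 0.04; θ₅ = -1.24 − 0.2·0.04 = -1.248
f′(θ) at (-1.248) = 0.008

0.008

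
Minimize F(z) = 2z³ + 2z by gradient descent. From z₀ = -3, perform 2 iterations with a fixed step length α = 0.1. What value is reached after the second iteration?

-53.176

F′(z) = 6z² + 2
z₁ = -3 − 0.1·56 = -8.6
z₂ = -8.6 − 0.1·445.76 = -53.176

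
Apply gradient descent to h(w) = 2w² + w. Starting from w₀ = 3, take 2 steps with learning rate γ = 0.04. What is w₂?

h′(w) = 4w + 1
Step 1: h′(3) = 13; w₁ = 3 − 0.04·13 = 2.48
Step 2: h′(2.48) = 10.92; w₂ = 2.48 − 0.04·10.92 = 2.0432

2.0432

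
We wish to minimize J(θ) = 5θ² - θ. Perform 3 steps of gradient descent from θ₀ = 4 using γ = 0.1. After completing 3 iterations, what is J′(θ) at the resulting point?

0

J′(θ) = 10θ - 1
θ₁ = 4 − 0.1·39 = 0.1
θ₂ = 0.1 − 0.1·0 = 0.1
θ₃ = 0.1 − 0.1·0 = 0.1
J′(θ) at (0.1) = 0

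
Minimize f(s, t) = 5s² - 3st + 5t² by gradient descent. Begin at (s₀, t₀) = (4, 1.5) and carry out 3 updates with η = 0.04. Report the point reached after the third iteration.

∇f = (10s - 3t, -3s + 10t)
(s₁, t₁) = (4, 1.5) − 0.04·(35.5, 3) = (2.58, 1.38)
(s₂, t₂) = (2.58, 1.38) − 0.04·(21.66, 6.06) = (1.7136, 1.1376)
(s₃, t₃) = (1.7136, 1.1376) − 0.04·(13.7232, 6.2352) = (1.164672, 0.888192)

(1.164672, 0.888192)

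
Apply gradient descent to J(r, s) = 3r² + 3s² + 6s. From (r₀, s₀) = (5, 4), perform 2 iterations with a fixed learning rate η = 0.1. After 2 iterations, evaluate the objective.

0.84

∇J = (6r, 6s + 6)
(r₁, s₁) = (5, 4) − 0.1·(30, 30) = (2, 1)
(r₂, s₂) = (2, 1) − 0.1·(12, 12) = (0.8, -0.2)
J(0.8, -0.2) = 0.84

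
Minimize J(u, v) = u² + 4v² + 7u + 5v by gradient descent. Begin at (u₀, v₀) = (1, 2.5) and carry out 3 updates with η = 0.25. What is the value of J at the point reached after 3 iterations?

∇J = (2u + 7, 8v + 5)
(u₁, v₁) = (1, 2.5) − 0.25·(9, 25) = (-1.25, -3.75)
(u₂, v₂) = (-1.25, -3.75) − 0.25·(4.5, -25) = (-2.375, 2.5)
(u₃, v₃) = (-2.375, 2.5) − 0.25·(2.25, 25) = (-2.9375, -3.75)
J(-2.9375, -3.75) = 25.56640625

25.56640625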